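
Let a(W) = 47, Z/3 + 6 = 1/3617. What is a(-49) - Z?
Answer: 235102/3617 ≈ 64.999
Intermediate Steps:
Z = -65103/3617 (Z = -18 + 3/3617 = -65103/3617 ≈ -17.999)
a(-49) - Z = 47 - 1*(-65103/3617) = 47 + 65103/3617 = 235102/3617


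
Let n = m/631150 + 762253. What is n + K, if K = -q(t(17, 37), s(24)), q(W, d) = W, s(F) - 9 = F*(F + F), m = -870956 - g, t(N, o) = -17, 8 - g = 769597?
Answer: 481106609133/631150 ≈ 7.6227e+5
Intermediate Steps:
g = -769589 (g = 8 - 1*769597 = 8 - 769597 = -769589)
m = -101367 (m = -870956 - 1*(-769589) = -870956 + 769589 = -101367)
s(F) = 9 + 2*F² (s(F) = 9 + F*(F + F) = 9 + F*(2*F) = 9 + 2*F²)
K = 17 (K = -1*(-17) = 17)
n = 481095879583/631150 (n = -101367/631150 + 762253 = 481095879583/631150 ≈ 7.6225e+5)
n + K = 481095879583/631150 + 17 = 481106609133/631150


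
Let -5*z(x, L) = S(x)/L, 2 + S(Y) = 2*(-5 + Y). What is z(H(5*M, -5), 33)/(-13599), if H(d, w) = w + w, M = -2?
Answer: -32/2243835 ≈ -1.4261e-5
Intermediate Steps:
S(Y) = -12 + 2*Y (S(Y) = -2 + 2*(-5 + Y) = -2 + (-10 + 2*Y) = -12 + 2*Y)
H(d, w) = 2*w
z(x, L) = -(-12 + 2*x)/(5*L)
z(H(5*M, -5), 33)/(-13599) = ((⅖)*(6 - 2*(-5))/33)/(-13599) = ((⅖)*(1/33)*(6 - 1*(-10)))*(-1/13599) = ((⅖)*(1/33)*(6 + 10))*(-1/13599) = ((⅖)*(1/33)*16)*(-1/13599) = (32/165)*(-1/13599) = -32/2243835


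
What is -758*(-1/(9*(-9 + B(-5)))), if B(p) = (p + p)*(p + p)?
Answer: 758/819 ≈ 0.92552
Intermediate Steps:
B(p) = 4*p² (B(p) = (2*p)*(2*p) = 4*p²)
-758*(-1/(9*(-9 + B(-5)))) = -758*(-1/(9*(-9 + 4*(-5)²))) = -758*(-1/(9*(-9 + 4*25))) = -758*(-1/(9*(-9 + 100))) = -758/((-9*91)) = -758/(-819) = -758*(-1/819) = 758/819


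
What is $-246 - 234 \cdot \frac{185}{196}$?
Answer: $- \frac{45753}{98} \approx -466.87$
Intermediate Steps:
$-246 - 234 \cdot \frac{185}{196} = -246 - 234 \cdot 185 \cdot \frac{1}{196} = -246 - \frac{21645}{98} = - \frac{45753}{98}$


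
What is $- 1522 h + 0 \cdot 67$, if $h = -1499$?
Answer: $2281478$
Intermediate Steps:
$- 1522 h + 0 \cdot 67 = \left(-1522\right) \left(-1499\right) + 0 \cdot 67 = 2281478 + 0 = 2281478$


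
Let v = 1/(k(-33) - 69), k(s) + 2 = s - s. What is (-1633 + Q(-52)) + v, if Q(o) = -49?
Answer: -119423/71 ≈ -1682.0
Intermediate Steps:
k(s) = -2 (k(s) = -2 + (s - s) = -2 + 0 = -2)
v = -1/71 (v = 1/(-2 - 69) = 1/(-71) = -1/71 ≈ -0.014085)
(-1633 + Q(-52)) + v = (-1633 - 49) - 1/71 = -1682 - 1/71 = -119423/71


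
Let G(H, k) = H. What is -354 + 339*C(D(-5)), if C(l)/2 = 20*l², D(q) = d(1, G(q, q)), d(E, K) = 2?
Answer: 53886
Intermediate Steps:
D(q) = 2
C(l) = 40*l² (C(l) = 2*(20*l²) = 40*l²)
-354 + 339*C(D(-5)) = -354 + 339*(40*2²) = -354 + 339*(40*4) = -354 + 339*160 = -354 + 54240 = 53886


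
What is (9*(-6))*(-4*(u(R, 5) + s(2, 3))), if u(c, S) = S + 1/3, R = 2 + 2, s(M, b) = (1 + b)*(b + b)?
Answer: 6336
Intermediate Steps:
s(M, b) = 2*b*(1 + b) (s(M, b) = (1 + b)*(2*b) = 2*b*(1 + b))
R = 4
u(c, S) = ⅓ + S (u(c, S) = S + ⅓ = ⅓ + S)
(9*(-6))*(-4*(u(R, 5) + s(2, 3))) = (9*(-6))*(-4*((⅓ + 5) + 2*3*(1 + 3))) = -(-216)*(16/3 + 2*3*4) = -(-216)*(16/3 + 24) = -(-216)*88/3 = -54*(-352/3) = 6336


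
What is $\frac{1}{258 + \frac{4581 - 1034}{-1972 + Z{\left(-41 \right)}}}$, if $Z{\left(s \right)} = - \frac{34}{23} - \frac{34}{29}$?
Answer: $\frac{1317092}{337443887} \approx 0.0039031$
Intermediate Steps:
$Z{\left(s \right)} = - \frac{1768}{667}$ ($Z{\left(s \right)} = \left(-34\right) \frac{1}{23} - \frac{34}{29} = - \frac{34}{23} - \frac{34}{29} = - \frac{1768}{667}$)
$\frac{1}{258 + \frac{4581 - 1034}{-1972 + Z{\left(-41 \right)}}} = \frac{1}{258 + \frac{4581 - 1034}{-1972 - \frac{1768}{667}}} = \frac{1}{258 + \frac{3547}{- \frac{1317092}{667}}} = \frac{1}{258 + 3547 \left(- \frac{667}{1317092}\right)} = \frac{1}{258 - \frac{2365849}{1317092}} = \frac{1}{\frac{337443887}{1317092}} = \frac{1317092}{337443887}$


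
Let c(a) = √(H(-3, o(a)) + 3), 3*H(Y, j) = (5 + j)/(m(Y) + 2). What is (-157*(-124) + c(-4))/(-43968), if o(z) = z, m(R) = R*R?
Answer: -4867/10992 - 5*√33/725472 ≈ -0.44282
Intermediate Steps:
m(R) = R²
H(Y, j) = (5 + j)/(3*(2 + Y²)) (H(Y, j) = ((5 + j)/(Y² + 2))/3 = ((5 + j)/(2 + Y²))/3 = (5 + j)/(3*(2 + Y²)))
c(a) = √(104/33 + a/33) (c(a) = √((5 + a)/(3*(2 + (-3)²)) + 3) = √((5 + a)/(3*(2 + 9)) + 3) = √((⅓)*(5 + a)/11 + 3) = √((⅓)*(1/11)*(5 + a) + 3) = √((5/33 + a/33) + 3) = √(104/33 + a/33))
(-157*(-124) + c(-4))/(-43968) = (-157*(-124) + √(3432 + 33*(-4))/33)/(-43968) = (19468 + √(3432 - 132)/33)*(-1/43968) = (19468 + √3300/33)*(-1/43968) = (19468 + (10*√33)/33)*(-1/43968) = (19468 + 10*√33/33)*(-1/43968) = -4867/10992 - 5*√33/725472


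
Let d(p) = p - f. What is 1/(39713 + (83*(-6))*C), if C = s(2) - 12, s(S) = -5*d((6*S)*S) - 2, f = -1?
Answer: 1/108935 ≈ 9.1798e-6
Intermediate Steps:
d(p) = 1 + p (d(p) = p - 1*(-1) = p + 1 = 1 + p)
s(S) = -7 - 30*S² (s(S) = -5*(1 + (6*S)*S) - 2 = -5*(1 + 6*S²) - 2 = (-5 - 30*S²) - 2 = -7 - 30*S²)
C = -139 (C = (-7 - 30*2²) - 12 = (-7 - 30*4) - 12 = (-7 - 120) - 12 = -127 - 12 = -139)
1/(39713 + (83*(-6))*C) = 1/(39713 + (83*(-6))*(-139)) = 1/(39713 - 498*(-139)) = 1/(39713 + 69222) = 1/108935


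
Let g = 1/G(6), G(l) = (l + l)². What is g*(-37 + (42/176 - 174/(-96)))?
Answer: -6151/25344 ≈ -0.24270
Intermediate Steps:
G(l) = 4*l² (G(l) = (2*l)² = 4*l²)
g = 1/144 (g = 1/(4*6²) = 1/(4*36) = 1/144 ≈ 0.0069444)
g*(-37 + (42/176 - 174/(-96))) = (-37 + (42/176 - 174/(-96)))/144 = (-37 + (42*(1/176) - 174*(-1/96)))/144 = (-37 + (21/88 + 29/16))/144 = (-37 + 361/176)/144 = (1/144)*(-6151/176) = -6151/25344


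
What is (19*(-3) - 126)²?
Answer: 33489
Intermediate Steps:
(19*(-3) - 126)² = (-57 - 126)² = (-183)² = 33489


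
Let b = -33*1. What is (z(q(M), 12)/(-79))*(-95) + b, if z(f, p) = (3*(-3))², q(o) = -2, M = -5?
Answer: 5088/79 ≈ 64.405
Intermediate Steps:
z(f, p) = 81 (z(f, p) = (-9)² = 81)
b = -33
(z(q(M), 12)/(-79))*(-95) + b = (81/(-79))*(-95) - 33 = (81*(-1/79))*(-95) - 33 = -81/79*(-95) - 33 = 7695/79 - 33 = 5088/79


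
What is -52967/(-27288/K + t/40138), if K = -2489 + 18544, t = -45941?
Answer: 4876108650790/261838357 ≈ 18623.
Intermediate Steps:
K = 16055
-52967/(-27288/K + t/40138) = -52967/(-27288/16055 - 45941/40138) = -52967/(-27288*1/16055 - 45941*1/40138) = -52967/(-27288/16055 - 6563/5734) = -52967/(-261838357/92059370) = -52967*(-92059370/261838357) = 4876108650790/261838357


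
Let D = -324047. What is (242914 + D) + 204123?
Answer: 122990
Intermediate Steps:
(242914 + D) + 204123 = (242914 - 324047) + 204123 = -81133 + 204123 = 122990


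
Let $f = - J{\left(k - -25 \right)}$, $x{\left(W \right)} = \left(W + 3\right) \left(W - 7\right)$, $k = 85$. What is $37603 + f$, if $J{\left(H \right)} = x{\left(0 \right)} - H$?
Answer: $37734$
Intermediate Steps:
$x{\left(W \right)} = \left(-7 + W\right) \left(3 + W\right)$ ($x{\left(W \right)} = \left(3 + W\right) \left(-7 + W\right) = \left(-7 + W\right) \left(3 + W\right)$)
$J{\left(H \right)} = -21 - H$ ($J{\left(H \right)} = \left(-21 + 0^{2} - 0\right) - H = \left(-21 + 0 + 0\right) - H = -21 - H$)
$f = 131$ ($f = - (-21 - \left(85 - -25\right)) = - (-21 - \left(85 + 25\right)) = - (-21 - 110) = \left(-1\right) \left(-131\right) = 131$)
$37603 + f = 37603 + 131 = 37734$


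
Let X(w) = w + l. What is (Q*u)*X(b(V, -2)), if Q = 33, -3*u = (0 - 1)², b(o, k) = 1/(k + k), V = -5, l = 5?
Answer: -209/4 ≈ -52.250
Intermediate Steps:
b(o, k) = 1/(2*k)
u = -⅓ (u = -(0 - 1)²/3 = -⅓*(-1)² = -⅓*1 = -⅓ ≈ -0.33333)
X(w) = 5 + w (X(w) = w + 5 = 5 + w)
(Q*u)*X(b(V, -2)) = (33*(-⅓))*(5 + (½)/(-2)) = -11*(5 + (½)*(-½)) = -11*(5 - ¼) = -11*19/4 = -209/4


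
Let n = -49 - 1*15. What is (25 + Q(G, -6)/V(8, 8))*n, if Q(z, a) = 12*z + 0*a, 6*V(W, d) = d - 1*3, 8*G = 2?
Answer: -9152/5 ≈ -1830.4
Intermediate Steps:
G = 1/4 (G = (1/8)*2 = 1/4 ≈ 0.25000)
V(W, d) = -1/2 + d/6 (V(W, d) = (d - 1*3)/6 = (d - 3)/6 = (-3 + d)/6 = -1/2 + d/6)
Q(z, a) = 12*z (Q(z, a) = 12*z + 0 = 12*z)
n = -64 (n = -49 - 15 = -64)
(25 + Q(G, -6)/V(8, 8))*n = (25 + (12*(1/4))/(-1/2 + (1/6)*8))*(-64) = (25 + 3/(-1/2 + 4/3))*(-64) = (25 + 3/(5/6))*(-64) = (25 + 3*(6/5))*(-64) = (25 + 18/5)*(-64) = (143/5)*(-64) = -9152/5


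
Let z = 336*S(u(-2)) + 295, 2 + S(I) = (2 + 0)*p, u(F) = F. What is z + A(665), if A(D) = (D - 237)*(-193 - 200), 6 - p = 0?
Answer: -164549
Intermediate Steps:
p = 6 (p = 6 - 1*0 = 6 + 0 = 6)
A(D) = 93141 - 393*D (A(D) = (-237 + D)*(-393) = 93141 - 393*D)
S(I) = 10 (S(I) = -2 + (2 + 0)*6 = -2 + 2*6 = -2 + 12 = 10)
z = 3655 (z = 336*10 + 295 = 3360 + 295 = 3655)
z + A(665) = 3655 + (93141 - 393*665) = 3655 + (93141 - 261345) = 3655 - 168204 = -164549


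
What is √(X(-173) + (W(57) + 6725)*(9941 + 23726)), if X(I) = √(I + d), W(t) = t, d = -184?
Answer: √(228329594 + I*√357) ≈ 15111.0 + 0.e-4*I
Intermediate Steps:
X(I) = √(-184 + I) (X(I) = √(I - 184) = √(-184 + I))
√(X(-173) + (W(57) + 6725)*(9941 + 23726)) = √(√(-184 - 173) + (57 + 6725)*(9941 + 23726)) = √(√(-357) + 6782*33667) = √(I*√357 + 228329594) = √(228329594 + I*√357)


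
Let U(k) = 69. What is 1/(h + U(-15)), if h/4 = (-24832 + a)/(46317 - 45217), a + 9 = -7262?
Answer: -275/13128 ≈ -0.020948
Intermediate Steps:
a = -7271 (a = -9 - 7262 = -7271)
h = -32103/275 (h = 4*((-24832 - 7271)/(46317 - 45217)) = 4*(-32103/1100) = -32103/275 ≈ -116.74)
1/(h + U(-15)) = 1/(-32103/275 + 69) = 1/(-13128/275) = -275/13128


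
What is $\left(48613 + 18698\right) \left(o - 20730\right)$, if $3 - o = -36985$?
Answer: $1094342238$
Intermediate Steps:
$o = 36988$ ($o = 3 - -36985 = 3 + 36985 = 36988$)
$\left(48613 + 18698\right) \left(o - 20730\right) = \left(48613 + 18698\right) \left(36988 - 20730\right) = 67311 \cdot 16258 = 1094342238$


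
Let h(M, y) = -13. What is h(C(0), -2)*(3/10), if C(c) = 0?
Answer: -39/10 ≈ -3.9000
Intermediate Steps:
h(C(0), -2)*(3/10) = -39/10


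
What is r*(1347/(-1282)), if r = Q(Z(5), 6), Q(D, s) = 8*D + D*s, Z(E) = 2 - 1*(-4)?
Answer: -56574/641 ≈ -88.259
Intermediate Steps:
Z(E) = 6 (Z(E) = 2 + 4 = 6)
r = 84 (r = 6*(8 + 6) = 6*14 = 84)
r*(1347/(-1282)) = 84*(1347/(-1282)) = 84*(1347*(-1/1282)) = 84*(-1347/1282) = -56574/641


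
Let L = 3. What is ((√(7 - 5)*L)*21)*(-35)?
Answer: -2205*√2 ≈ -3118.3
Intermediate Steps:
((√(7 - 5)*L)*21)*(-35) = ((√(7 - 5)*3)*21)*(-35) = ((√2*3)*21)*(-35) = ((3*√2)*21)*(-35) = (63*√2)*(-35) = -2205*√2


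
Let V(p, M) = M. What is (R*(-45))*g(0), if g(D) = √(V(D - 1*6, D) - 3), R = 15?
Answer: -675*I*√3 ≈ -1169.1*I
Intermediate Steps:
g(D) = √(-3 + D) (g(D) = √(D - 3) = √(-3 + D))
(R*(-45))*g(0) = (15*(-45))*√(-3 + 0) = -675*I*√3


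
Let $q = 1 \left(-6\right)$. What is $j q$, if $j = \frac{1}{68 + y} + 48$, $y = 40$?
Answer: $- \frac{5185}{18} \approx -288.06$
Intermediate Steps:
$q = -6$
$j = \frac{5185}{108}$ ($j = \frac{1}{68 + 40} + 48 = \frac{1}{108} + 48 = \frac{5185}{108} \approx 48.009$)
$j q = \frac{5185}{108} \left(-6\right) = - \frac{5185}{18}$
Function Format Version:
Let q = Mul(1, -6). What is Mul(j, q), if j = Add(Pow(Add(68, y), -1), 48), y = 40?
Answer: Rational(-5185, 18) ≈ -288.06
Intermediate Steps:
q = -6
j = Rational(5185, 108) (j = Add(Pow(Add(68, 40), -1), 48) = Add(Pow(108, -1), 48) = Add(Rational(1, 108), 48) = Rational(5185, 108) ≈ 48.009)
Mul(j, q) = Mul(Rational(5185, 108), -6) = Rational(-5185, 18)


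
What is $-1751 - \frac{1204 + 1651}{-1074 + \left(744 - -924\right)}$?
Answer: $- \frac{1042949}{594} \approx -1755.8$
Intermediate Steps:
$-1751 - \frac{1204 + 1651}{-1074 + \left(744 - -924\right)} = -1751 - \frac{2855}{-1074 + \left(744 + 924\right)} = -1751 - \frac{2855}{-1074 + 1668} = -1751 - \frac{2855}{594} = - \frac{1042949}{594}$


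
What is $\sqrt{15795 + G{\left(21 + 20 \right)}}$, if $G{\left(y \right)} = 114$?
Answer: $\sqrt{15909} \approx 126.13$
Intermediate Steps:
$\sqrt{15795 + G{\left(21 + 20 \right)}} = \sqrt{15795 + 114} = \sqrt{15909}$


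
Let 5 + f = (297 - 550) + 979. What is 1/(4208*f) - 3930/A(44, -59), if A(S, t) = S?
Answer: -2980873549/33373648 ≈ -89.318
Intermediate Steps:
f = 721 (f = -5 + ((297 - 550) + 979) = -5 + (-253 + 979) = -5 + 726 = 721)
1/(4208*f) - 3930/A(44, -59) = 1/(4208*721) - 3930/44 = (1/4208)*(1/721) - 3930*1/44 = 1/3033968 - 1965/22 = -2980873549/33373648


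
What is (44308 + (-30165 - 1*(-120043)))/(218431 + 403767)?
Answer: 67093/311099 ≈ 0.21566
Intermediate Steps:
(44308 + (-30165 - 1*(-120043)))/(218431 + 403767) = (44308 + (-30165 + 120043))/622198 = (44308 + 89878)*(1/622198) = 134186*(1/622198) = 67093/311099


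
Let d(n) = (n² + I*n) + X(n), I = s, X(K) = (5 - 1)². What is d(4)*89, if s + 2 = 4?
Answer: 3560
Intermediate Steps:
s = 2 (s = -2 + 4 = 2)
X(K) = 16 (X(K) = 4² = 16)
I = 2
d(n) = 16 + n² + 2*n (d(n) = (n² + 2*n) + 16 = 16 + n² + 2*n)
d(4)*89 = (16 + 4² + 2*4)*89 = (16 + 16 + 8)*89 = 40*89 = 3560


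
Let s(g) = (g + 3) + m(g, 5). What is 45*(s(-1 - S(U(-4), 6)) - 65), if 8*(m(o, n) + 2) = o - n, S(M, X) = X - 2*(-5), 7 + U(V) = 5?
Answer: -15075/4 ≈ -3768.8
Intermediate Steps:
U(V) = -2 (U(V) = -7 + 5 = -2)
S(M, X) = 10 + X (S(M, X) = X + 10 = 10 + X)
m(o, n) = -2 - n/8 + o/8 (m(o, n) = -2 + (o - n)/8 = -2 + (-n/8 + o/8) = -2 - n/8 + o/8)
s(g) = 3/8 + 9*g/8 (s(g) = (g + 3) + (-2 - 1/8*5 + g/8) = (3 + g) + (-2 - 5/8 + g/8) = (3 + g) + (-21/8 + g/8) = 3/8 + 9*g/8)
45*(s(-1 - S(U(-4), 6)) - 65) = 45*((3/8 + 9*(-1 - (10 + 6))/8) - 65) = 45*((3/8 + 9*(-1 - 1*16)/8) - 65) = 45*((3/8 + 9*(-1 - 16)/8) - 65) = 45*((3/8 + (9/8)*(-17)) - 65) = 45*((3/8 - 153/8) - 65) = 45*(-75/4 - 65) = 45*(-335/4) = -15075/4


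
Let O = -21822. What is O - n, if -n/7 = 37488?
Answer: 240594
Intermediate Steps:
n = -262416 (n = -7*37488 = -262416)
O - n = -21822 - 1*(-262416) = -21822 + 262416 = 240594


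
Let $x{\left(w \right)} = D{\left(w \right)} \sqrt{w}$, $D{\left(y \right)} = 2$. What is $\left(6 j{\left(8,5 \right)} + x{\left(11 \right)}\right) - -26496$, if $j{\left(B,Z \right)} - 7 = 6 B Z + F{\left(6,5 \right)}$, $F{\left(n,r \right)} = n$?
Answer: $28014 + 2 \sqrt{11} \approx 28021.0$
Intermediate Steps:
$x{\left(w \right)} = 2 \sqrt{w}$
$j{\left(B,Z \right)} = 13 + 6 B Z$ ($j{\left(B,Z \right)} = 7 + \left(6 B Z + 6\right) = 7 + \left(6 + 6 B Z\right) = 13 + 6 B Z$)
$\left(6 j{\left(8,5 \right)} + x{\left(11 \right)}\right) - -26496 = \left(6 \left(13 + 6 \cdot 8 \cdot 5\right) + 2 \sqrt{11}\right) - -26496 = \left(6 \left(13 + 240\right) + 2 \sqrt{11}\right) + 26496 = \left(6 \cdot 253 + 2 \sqrt{11}\right) + 26496 = \left(1518 + 2 \sqrt{11}\right) + 26496 = 28014 + 2 \sqrt{11}$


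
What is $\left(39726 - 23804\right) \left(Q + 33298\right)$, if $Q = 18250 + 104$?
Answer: $822403144$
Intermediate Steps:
$Q = 18354$
$\left(39726 - 23804\right) \left(Q + 33298\right) = \left(39726 - 23804\right) \left(18354 + 33298\right) = 15922 \cdot 51652 = 822403144$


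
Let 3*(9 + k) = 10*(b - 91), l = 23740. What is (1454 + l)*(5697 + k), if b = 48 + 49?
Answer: 143807352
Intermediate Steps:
b = 97
k = 11 (k = -9 + (10*(97 - 91))/3 = -9 + (10*6)/3 = -9 + (1/3)*60 = -9 + 20 = 11)
(1454 + l)*(5697 + k) = (1454 + 23740)*(5697 + 11) = 25194*5708 = 143807352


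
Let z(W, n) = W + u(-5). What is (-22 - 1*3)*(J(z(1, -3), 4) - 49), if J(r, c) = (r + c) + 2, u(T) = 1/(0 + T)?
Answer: 1055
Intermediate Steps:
u(T) = 1/T
z(W, n) = -⅕ + W (z(W, n) = W + 1/(-5) = W - ⅕ = -⅕ + W)
J(r, c) = 2 + c + r (J(r, c) = (c + r) + 2 = 2 + c + r)
(-22 - 1*3)*(J(z(1, -3), 4) - 49) = (-22 - 1*3)*((2 + 4 + (-⅕ + 1)) - 49) = (-22 - 3)*((2 + 4 + ⅘) - 49) = -25*(34/5 - 49) = -25*(-211/5) = 1055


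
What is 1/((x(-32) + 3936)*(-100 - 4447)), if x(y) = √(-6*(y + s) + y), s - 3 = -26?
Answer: -1968/35220602753 + √298/70441205506 ≈ -5.5631e-8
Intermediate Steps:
s = -23 (s = 3 - 26 = -23)
x(y) = √(138 - 5*y) (x(y) = √(-6*(y - 23) + y) = √(-6*(-23 + y) + y) = √((138 - 6*y) + y) = √(138 - 5*y))
1/((x(-32) + 3936)*(-100 - 4447)) = 1/((√(138 - 5*(-32)) + 3936)*(-100 - 4447)) = 1/((√(138 + 160) + 3936)*(-4547)) = 1/((√298 + 3936)*(-4547)) = 1/((3936 + √298)*(-4547)) = 1/(-17896992 - 4547*√298)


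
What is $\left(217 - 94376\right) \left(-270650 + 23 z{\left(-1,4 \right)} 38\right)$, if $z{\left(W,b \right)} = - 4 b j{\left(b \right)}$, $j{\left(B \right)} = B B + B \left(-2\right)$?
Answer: $36017888998$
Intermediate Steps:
$j{\left(B \right)} = B^{2} - 2 B$
$z{\left(W,b \right)} = - 4 b^{2} \left(-2 + b\right)$ ($z{\left(W,b \right)} = - 4 b b \left(-2 + b\right) = - 4 b^{2} \left(-2 + b\right)$)
$\left(217 - 94376\right) \left(-270650 + 23 z{\left(-1,4 \right)} 38\right) = \left(217 - 94376\right) \left(-270650 + 23 \cdot 4 \cdot 4^{2} \left(2 - 4\right) 38\right) = \left(217 - 94376\right) \left(-270650 + 23 \cdot 4 \cdot 16 \left(2 - 4\right) 38\right) = - 94159 \left(-270650 + 23 \cdot 4 \cdot 16 \left(-2\right) 38\right) = - 94159 \left(-270650 + 23 \left(-128\right) 38\right) = - 94159 \left(-270650 - 111872\right) = \left(-94159\right) \left(-382522\right) = 36017888998$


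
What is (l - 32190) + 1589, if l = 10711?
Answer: -19890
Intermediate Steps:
(l - 32190) + 1589 = (10711 - 32190) + 1589 = -21479 + 1589 = -19890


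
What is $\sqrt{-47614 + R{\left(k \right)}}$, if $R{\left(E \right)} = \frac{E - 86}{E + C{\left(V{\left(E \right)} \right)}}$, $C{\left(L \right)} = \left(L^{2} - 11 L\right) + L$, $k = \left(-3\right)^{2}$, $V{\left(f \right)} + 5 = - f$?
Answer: $\frac{7 i \sqrt{115658835}}{345} \approx 218.21 i$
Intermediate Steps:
$V{\left(f \right)} = -5 - f$
$k = 9$
$C{\left(L \right)} = L^{2} - 10 L$
$R{\left(E \right)} = \frac{-86 + E}{E + \left(-15 - E\right) \left(-5 - E\right)}$ ($R{\left(E \right)} = \frac{E - 86}{E + \left(-5 - E\right) \left(-10 - \left(5 + E\right)\right)} = \frac{-86 + E}{E + \left(-5 - E\right) \left(-15 - E\right)} = \frac{-86 + E}{E + \left(-15 - E\right) \left(-5 - E\right)}$)
$\sqrt{-47614 + R{\left(k \right)}} = \sqrt{-47614 + \frac{-86 + 9}{9 + \left(5 + 9\right) \left(15 + 9\right)}} = \sqrt{-47614 + \frac{1}{9 + 14 \cdot 24} \left(-77\right)} = \sqrt{-47614 + \frac{1}{9 + 336} \left(-77\right)} = \sqrt{-47614 + \frac{1}{345} \left(-77\right)} = \sqrt{-47614 - \frac{77}{345}} = \sqrt{- \frac{16426907}{345}} = \frac{7 i \sqrt{115658835}}{345}$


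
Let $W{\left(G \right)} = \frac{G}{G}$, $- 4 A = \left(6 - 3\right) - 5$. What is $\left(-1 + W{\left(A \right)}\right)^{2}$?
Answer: $0$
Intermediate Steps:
$A = \frac{1}{2}$ ($A = - \frac{\left(6 - 3\right) - 5}{4} = - \frac{3 - 5}{4} = \left(- \frac{1}{4}\right) \left(-2\right) = \frac{1}{2} \approx 0.5$)
$W{\left(G \right)} = 1$
$\left(-1 + W{\left(A \right)}\right)^{2} = \left(-1 + 1\right)^{2} = 0^{2} = 0$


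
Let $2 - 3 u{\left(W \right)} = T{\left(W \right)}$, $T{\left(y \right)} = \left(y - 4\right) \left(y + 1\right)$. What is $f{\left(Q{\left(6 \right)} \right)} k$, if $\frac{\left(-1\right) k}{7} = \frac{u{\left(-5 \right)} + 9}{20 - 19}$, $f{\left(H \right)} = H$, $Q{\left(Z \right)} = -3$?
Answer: $-49$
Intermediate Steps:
$T{\left(y \right)} = \left(1 + y\right) \left(-4 + y\right)$ ($T{\left(y \right)} = \left(-4 + y\right) \left(1 + y\right) = \left(1 + y\right) \left(-4 + y\right)$)
$u{\left(W \right)} = 2 + W - \frac{W^{2}}{3}$ ($u{\left(W \right)} = \frac{2}{3} - \frac{-4 + W^{2} - 3 W}{3} = \frac{2}{3} + \left(\frac{4}{3} + W - \frac{W^{2}}{3}\right) = 2 + W - \frac{W^{2}}{3}$)
$k = \frac{49}{3}$ ($k = - 7 \frac{\left(2 - 5 - \frac{\left(-5\right)^{2}}{3}\right) + 9}{20 - 19} = - 7 \frac{\left(2 - 5 - \frac{25}{3}\right) + 9}{1} = - 7 \left(\left(2 - 5 - \frac{25}{3}\right) + 9\right) 1 = - 7 \left(- \frac{34}{3} + 9\right) 1 = - 7 \left(\left(- \frac{7}{3}\right) 1\right) = \left(-7\right) \left(- \frac{7}{3}\right) = \frac{49}{3} \approx 16.333$)
$f{\left(Q{\left(6 \right)} \right)} k = \left(-3\right) \frac{49}{3} = -49$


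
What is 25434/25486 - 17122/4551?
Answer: -160310579/57993393 ≈ -2.7643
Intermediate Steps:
25434/25486 - 17122/4551 = 25434*(1/25486) - 17122*1/4551 = 12717/12743 - 17122/4551 = -160310579/57993393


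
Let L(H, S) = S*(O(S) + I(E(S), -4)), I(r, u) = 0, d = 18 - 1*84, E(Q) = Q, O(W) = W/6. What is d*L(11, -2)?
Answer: -44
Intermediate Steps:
O(W) = W/6 (O(W) = W*(1/6) = W/6)
d = -66 (d = 18 - 84 = -66)
L(H, S) = S**2/6 (L(H, S) = S*(S/6 + 0) = S*(S/6) = S**2/6)
d*L(11, -2) = -11*(-2)**2 = -11*4 = -66*2/3 = -44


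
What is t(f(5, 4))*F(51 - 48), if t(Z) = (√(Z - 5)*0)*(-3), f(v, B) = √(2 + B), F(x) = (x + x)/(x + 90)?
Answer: 0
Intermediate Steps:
F(x) = 2*x/(90 + x) (F(x) = (2*x)/(90 + x) = 2*x/(90 + x))
t(Z) = 0 (t(Z) = (√(-5 + Z)*0)*(-3) = 0*(-3) = 0)
t(f(5, 4))*F(51 - 48) = 0*(2*(51 - 48)/(90 + (51 - 48))) = 0*(2*3/(90 + 3)) = 0*(2*3/93) = 0*(2*3*(1/93)) = 0*(2/31) = 0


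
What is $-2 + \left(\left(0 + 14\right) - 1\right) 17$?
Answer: $219$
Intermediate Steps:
$-2 + \left(\left(0 + 14\right) - 1\right) 17 = -2 + \left(14 - 1\right) 17 = -2 + 13 \cdot 17 = -2 + 221 = 219$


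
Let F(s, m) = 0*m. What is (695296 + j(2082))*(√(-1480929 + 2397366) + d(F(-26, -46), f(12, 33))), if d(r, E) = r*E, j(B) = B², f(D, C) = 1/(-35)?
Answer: 5030020*√916437 ≈ 4.8153e+9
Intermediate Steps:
F(s, m) = 0
f(D, C) = -1/35
d(r, E) = E*r
(695296 + j(2082))*(√(-1480929 + 2397366) + d(F(-26, -46), f(12, 33))) = (695296 + 2082²)*(√(-1480929 + 2397366) - 1/35*0) = (695296 + 4334724)*(√916437 + 0) = 5030020*√916437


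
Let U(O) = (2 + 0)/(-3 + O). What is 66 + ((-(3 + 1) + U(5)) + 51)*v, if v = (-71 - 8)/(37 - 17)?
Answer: -618/5 ≈ -123.60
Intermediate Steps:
v = -79/20 ≈ -3.9500
U(O) = 2/(-3 + O)
66 + ((-(3 + 1) + U(5)) + 51)*v = 66 + ((-(3 + 1) + 2/(-3 + 5)) + 51)*(-79/20) = 66 + ((-1*4 + 2/2) + 51)*(-79/20) = 66 + ((-4 + 2*(1/2)) + 51)*(-79/20) = 66 + ((-4 + 1) + 51)*(-79/20) = 66 + (-3 + 51)*(-79/20) = 66 + 48*(-79/20) = 66 - 948/5 = -618/5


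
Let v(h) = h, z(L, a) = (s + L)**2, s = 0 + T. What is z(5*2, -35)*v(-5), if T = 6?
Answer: -1280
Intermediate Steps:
s = 6 (s = 0 + 6 = 6)
z(L, a) = (6 + L)**2
z(5*2, -35)*v(-5) = (6 + 5*2)**2*(-5) = (6 + 10)**2*(-5) = 16**2*(-5) = 256*(-5) = -1280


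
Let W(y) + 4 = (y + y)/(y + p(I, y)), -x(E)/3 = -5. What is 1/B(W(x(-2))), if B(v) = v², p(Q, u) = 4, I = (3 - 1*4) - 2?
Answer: 361/2116 ≈ 0.17060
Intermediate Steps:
I = -3 (I = (3 - 4) - 2 = -1 - 2 = -3)
x(E) = 15 (x(E) = -3*(-5) = 15)
W(y) = -4 + 2*y/(4 + y) (W(y) = -4 + (y + y)/(y + 4) = -4 + (2*y)/(4 + y) = -4 + 2*y/(4 + y))
1/B(W(x(-2))) = 1/((2*(-8 - 1*15)/(4 + 15))²) = 1/((2*(-8 - 15)/19)²) = 1/((2*(1/19)*(-23))²) = 1/((-46/19)²) = 1/(2116/361) = 361/2116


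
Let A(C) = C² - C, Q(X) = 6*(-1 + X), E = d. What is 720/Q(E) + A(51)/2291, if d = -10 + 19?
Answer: 36915/2291 ≈ 16.113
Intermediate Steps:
d = 9
E = 9
Q(X) = -6 + 6*X
720/Q(E) + A(51)/2291 = 720/(-6 + 6*9) + (51*(-1 + 51))/2291 = 720/(-6 + 54) + (51*50)*(1/2291) = 720/48 + 2550*(1/2291) = 720*(1/48) + 2550/2291 = 15 + 2550/2291 = 36915/2291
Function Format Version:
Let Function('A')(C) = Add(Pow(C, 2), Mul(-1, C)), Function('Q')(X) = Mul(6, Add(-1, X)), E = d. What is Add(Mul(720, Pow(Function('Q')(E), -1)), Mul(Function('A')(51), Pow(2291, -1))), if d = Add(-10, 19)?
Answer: Rational(36915, 2291) ≈ 16.113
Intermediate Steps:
d = 9
E = 9
Function('Q')(X) = Add(-6, Mul(6, X))
Add(Mul(720, Pow(Function('Q')(E), -1)), Mul(Function('A')(51), Pow(2291, -1))) = Add(Mul(720, Pow(Add(-6, Mul(6, 9)), -1)), Mul(Mul(51, Add(-1, 51)), Pow(2291, -1))) = Add(Mul(720, Pow(Add(-6, 54), -1)), Mul(Mul(51, 50), Rational(1, 2291))) = Add(Mul(720, Pow(48, -1)), Mul(2550, Rational(1, 2291))) = Add(Mul(720, Rational(1, 48)), Rational(2550, 2291)) = Add(15, Rational(2550, 2291)) = Rational(36915, 2291)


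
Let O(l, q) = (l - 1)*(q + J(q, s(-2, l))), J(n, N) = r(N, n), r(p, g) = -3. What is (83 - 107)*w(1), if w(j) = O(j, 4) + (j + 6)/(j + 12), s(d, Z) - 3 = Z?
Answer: -168/13 ≈ -12.923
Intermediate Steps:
s(d, Z) = 3 + Z
J(n, N) = -3
O(l, q) = (-1 + l)*(-3 + q) (O(l, q) = (l - 1)*(q - 3) = (-1 + l)*(-3 + q))
w(j) = -1 + j + (6 + j)/(12 + j) (w(j) = (3 - 1*4 - 3*j + j*4) + (j + 6)/(j + 12) = (3 - 4 - 3*j + 4*j) + (6 + j)/(12 + j) = (-1 + j) + (6 + j)/(12 + j) = -1 + j + (6 + j)/(12 + j))
(83 - 107)*w(1) = (83 - 107)*((-6 + 1**2 + 12*1)/(12 + 1)) = -24*(-6 + 1 + 12)/13 = -24*7/13 = -168/13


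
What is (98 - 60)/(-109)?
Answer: -38/109 ≈ -0.34862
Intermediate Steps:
(98 - 60)/(-109) = 38*(-1/109) = -38/109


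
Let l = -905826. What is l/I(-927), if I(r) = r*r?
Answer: -301942/286443 ≈ -1.0541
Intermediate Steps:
I(r) = r**2
l/I(-927) = -905826/((-927)**2) = -905826/859329 = -905826*1/859329 = -301942/286443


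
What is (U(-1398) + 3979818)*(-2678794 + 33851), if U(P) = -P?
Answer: -10530089390688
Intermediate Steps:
(U(-1398) + 3979818)*(-2678794 + 33851) = (-1*(-1398) + 3979818)*(-2678794 + 33851) = (1398 + 3979818)*(-2644943) = 3981216*(-2644943) = -10530089390688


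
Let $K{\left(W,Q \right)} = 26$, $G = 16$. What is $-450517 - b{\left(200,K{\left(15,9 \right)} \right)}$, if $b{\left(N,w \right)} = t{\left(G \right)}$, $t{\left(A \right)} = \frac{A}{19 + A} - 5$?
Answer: $- \frac{15767936}{35} \approx -4.5051 \cdot 10^{5}$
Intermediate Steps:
$t{\left(A \right)} = -5 + \frac{A}{19 + A}$ ($t{\left(A \right)} = \frac{A}{19 + A} - 5 = -5 + \frac{A}{19 + A}$)
$b{\left(N,w \right)} = - \frac{159}{35}$ ($b{\left(N,w \right)} = \frac{-95 - 64}{19 + 16} = \frac{-95 - 64}{35} = \frac{1}{35} \left(-159\right) = - \frac{159}{35}$)
$-450517 - b{\left(200,K{\left(15,9 \right)} \right)} = -450517 - - \frac{159}{35} = -450517 + \frac{159}{35} = - \frac{15767936}{35}$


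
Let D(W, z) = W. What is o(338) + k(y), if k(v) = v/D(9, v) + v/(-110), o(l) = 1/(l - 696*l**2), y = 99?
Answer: 2007715519/198783715 ≈ 10.100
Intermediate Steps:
k(v) = 101*v/990 (k(v) = v/9 + v/(-110) = v*(1/9) + v*(-1/110) = v/9 - v/110 = 101*v/990)
o(338) + k(y) = -1/(338*(-1 + 696*338)) + (101/990)*99 = -1*1/338/(-1 + 235248) + 101/10 = -1*1/338/235247 + 101/10 = -1*1/338*1/235247 + 101/10 = -1/79513486 + 101/10 = 2007715519/198783715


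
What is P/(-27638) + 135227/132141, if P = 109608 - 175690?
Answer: 6234772694/1826056479 ≈ 3.4143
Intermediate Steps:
P = -66082
P/(-27638) + 135227/132141 = -66082/(-27638) + 135227/132141 = -66082*(-1/27638) + 135227*(1/132141) = 33041/13819 + 135227/132141 = 6234772694/1826056479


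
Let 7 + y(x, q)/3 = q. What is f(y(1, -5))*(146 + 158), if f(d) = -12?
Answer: -3648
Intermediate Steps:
y(x, q) = -21 + 3*q
f(y(1, -5))*(146 + 158) = -12*(146 + 158) = -12*304 = -3648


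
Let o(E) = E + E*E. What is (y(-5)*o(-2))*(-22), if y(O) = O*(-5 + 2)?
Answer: -660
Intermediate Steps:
o(E) = E + E²
y(O) = -3*O (y(O) = O*(-3) = -3*O)
(y(-5)*o(-2))*(-22) = ((-3*(-5))*(-2*(1 - 2)))*(-22) = (15*(-2*(-1)))*(-22) = (15*2)*(-22) = 30*(-22) = -660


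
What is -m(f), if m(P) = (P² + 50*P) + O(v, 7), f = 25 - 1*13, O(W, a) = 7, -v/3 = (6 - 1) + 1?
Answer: -751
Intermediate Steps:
v = -18 (v = -3*((6 - 1) + 1) = -3*(5 + 1) = -3*6 = -18)
f = 12 (f = 25 - 13 = 12)
m(P) = 7 + P² + 50*P (m(P) = (P² + 50*P) + 7 = 7 + P² + 50*P)
-m(f) = -(7 + 12² + 50*12) = -(7 + 144 + 600) = -1*751 = -751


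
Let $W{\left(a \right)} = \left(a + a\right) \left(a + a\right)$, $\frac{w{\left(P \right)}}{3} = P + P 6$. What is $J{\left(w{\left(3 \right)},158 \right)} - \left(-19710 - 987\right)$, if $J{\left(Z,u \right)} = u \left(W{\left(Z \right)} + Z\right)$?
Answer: $2539059$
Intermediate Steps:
$w{\left(P \right)} = 21 P$ ($w{\left(P \right)} = 3 \left(P + P 6\right) = 3 \left(P + 6 P\right) = 3 \cdot 7 P = 21 P$)
$W{\left(a \right)} = 4 a^{2}$ ($W{\left(a \right)} = 2 a 2 a = 4 a^{2}$)
$J{\left(Z,u \right)} = u \left(Z + 4 Z^{2}\right)$ ($J{\left(Z,u \right)} = u \left(4 Z^{2} + Z\right) = u \left(Z + 4 Z^{2}\right)$)
$J{\left(w{\left(3 \right)},158 \right)} - \left(-19710 - 987\right) = 21 \cdot 3 \cdot 158 \left(1 + 4 \cdot 21 \cdot 3\right) - \left(-19710 - 987\right) = 63 \cdot 158 \left(1 + 4 \cdot 63\right) - -20697 = 63 \cdot 158 \left(1 + 252\right) + 20697 = 63 \cdot 158 \cdot 253 + 20697 = 2518362 + 20697 = 2539059$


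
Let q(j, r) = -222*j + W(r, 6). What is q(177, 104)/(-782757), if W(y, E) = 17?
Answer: 39277/782757 ≈ 0.050178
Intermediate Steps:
q(j, r) = 17 - 222*j (q(j, r) = -222*j + 17 = 17 - 222*j)
q(177, 104)/(-782757) = (17 - 222*177)/(-782757) = (17 - 39294)*(-1/782757) = -39277*(-1/782757) = 39277/782757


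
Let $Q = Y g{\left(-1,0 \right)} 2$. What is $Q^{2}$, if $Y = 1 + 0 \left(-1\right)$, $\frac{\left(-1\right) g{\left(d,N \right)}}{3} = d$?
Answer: $36$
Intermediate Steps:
$g{\left(d,N \right)} = - 3 d$
$Y = 1$ ($Y = 1 + 0 = 1$)
$Q = 6$ ($Q = 1 \left(\left(-3\right) \left(-1\right)\right) 2 = 1 \cdot 3 \cdot 2 = 3 \cdot 2 = 6$)
$Q^{2} = 6^{2} = 36$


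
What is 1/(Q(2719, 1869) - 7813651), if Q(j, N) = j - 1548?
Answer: -1/7812480 ≈ -1.2800e-7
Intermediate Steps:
Q(j, N) = -1548 + j
1/(Q(2719, 1869) - 7813651) = 1/((-1548 + 2719) - 7813651) = 1/(1171 - 7813651) = 1/(-7812480) = -1/7812480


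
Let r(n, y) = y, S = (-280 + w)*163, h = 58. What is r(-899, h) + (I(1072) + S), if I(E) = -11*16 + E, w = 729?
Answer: 74141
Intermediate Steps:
S = 73187 (S = (-280 + 729)*163 = 449*163 = 73187)
I(E) = -176 + E
r(-899, h) + (I(1072) + S) = 58 + ((-176 + 1072) + 73187) = 58 + (896 + 73187) = 58 + 74083 = 74141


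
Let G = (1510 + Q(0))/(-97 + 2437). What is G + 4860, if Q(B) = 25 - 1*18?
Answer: 11373917/2340 ≈ 4860.6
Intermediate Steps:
Q(B) = 7 (Q(B) = 25 - 18 = 7)
G = 1517/2340 (G = (1510 + 7)/(-97 + 2437) = 1517/2340 ≈ 0.64829)
G + 4860 = 1517/2340 + 4860 = 11373917/2340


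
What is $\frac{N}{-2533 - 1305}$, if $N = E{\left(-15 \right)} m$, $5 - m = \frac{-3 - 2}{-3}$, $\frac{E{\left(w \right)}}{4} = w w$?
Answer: $- \frac{1500}{1919} \approx -0.78166$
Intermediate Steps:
$E{\left(w \right)} = 4 w^{2}$ ($E{\left(w \right)} = 4 w w = 4 w^{2}$)
$m = \frac{10}{3}$ ($m = 5 - \frac{-3 - 2}{-3} = 5 - \left(-5\right) \left(- \frac{1}{3}\right) = 5 - \frac{5}{3} = \frac{10}{3} \approx 3.3333$)
$N = 3000$ ($N = 4 \left(-15\right)^{2} \cdot \frac{10}{3} = 4 \cdot 225 \cdot \frac{10}{3} = 900 \cdot \frac{10}{3} = 3000$)
$\frac{N}{-2533 - 1305} = \frac{3000}{-2533 - 1305} = \frac{3000}{-3838} = 3000 \left(- \frac{1}{3838}\right) = - \frac{1500}{1919}$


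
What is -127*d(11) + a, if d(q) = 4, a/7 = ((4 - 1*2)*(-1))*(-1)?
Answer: -494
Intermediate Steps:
a = 14 (a = 7*(((4 - 1*2)*(-1))*(-1)) = 7*(((4 - 2)*(-1))*(-1)) = 7*((2*(-1))*(-1)) = 7*(-2*(-1)) = 7*2 = 14)
-127*d(11) + a = -127*4 + 14 = -508 + 14 = -494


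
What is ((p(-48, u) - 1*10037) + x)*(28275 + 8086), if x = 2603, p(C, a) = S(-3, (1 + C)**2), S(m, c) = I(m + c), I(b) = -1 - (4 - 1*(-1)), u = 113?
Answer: -270525840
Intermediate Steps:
I(b) = -6 (I(b) = -1 - (4 + 1) = -1 - 1*5 = -1 - 5 = -6)
S(m, c) = -6
p(C, a) = -6
((p(-48, u) - 1*10037) + x)*(28275 + 8086) = ((-6 - 1*10037) + 2603)*(28275 + 8086) = ((-6 - 10037) + 2603)*36361 = (-10043 + 2603)*36361 = -7440*36361 = -270525840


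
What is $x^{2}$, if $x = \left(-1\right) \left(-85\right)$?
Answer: $7225$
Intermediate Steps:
$x = 85$
$x^{2} = 85^{2} = 7225$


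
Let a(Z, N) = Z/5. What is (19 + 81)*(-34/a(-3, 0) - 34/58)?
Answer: 487900/87 ≈ 5608.0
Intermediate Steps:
a(Z, N) = Z/5 (a(Z, N) = Z*(1/5) = Z/5)
(19 + 81)*(-34/a(-3, 0) - 34/58) = (19 + 81)*(-34/((1/5)*(-3)) - 34/58) = 100*(-34/(-3/5) - 34*1/58) = 100*(-34*(-5/3) - 17/29) = 100*(170/3 - 17/29) = 100*(4879/87) = 487900/87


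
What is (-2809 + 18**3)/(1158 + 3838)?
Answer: 3023/4996 ≈ 0.60508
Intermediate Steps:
(-2809 + 18**3)/(1158 + 3838) = (-2809 + 5832)/4996 = 3023*(1/4996) = 3023/4996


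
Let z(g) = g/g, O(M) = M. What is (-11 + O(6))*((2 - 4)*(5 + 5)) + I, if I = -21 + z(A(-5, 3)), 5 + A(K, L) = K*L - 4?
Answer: 80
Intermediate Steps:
A(K, L) = -9 + K*L (A(K, L) = -5 + (K*L - 4) = -5 + (-4 + K*L) = -9 + K*L)
z(g) = 1
I = -20 (I = -21 + 1 = -20)
(-11 + O(6))*((2 - 4)*(5 + 5)) + I = (-11 + 6)*((2 - 4)*(5 + 5)) - 20 = -(-10)*10 - 20 = -5*(-20) - 20 = 100 - 20 = 80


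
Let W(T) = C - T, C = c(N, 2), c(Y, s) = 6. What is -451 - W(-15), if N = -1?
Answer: -472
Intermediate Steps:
C = 6
W(T) = 6 - T
-451 - W(-15) = -451 - (6 - 1*(-15)) = -451 - (6 + 15) = -451 - 1*21 = -451 - 21 = -472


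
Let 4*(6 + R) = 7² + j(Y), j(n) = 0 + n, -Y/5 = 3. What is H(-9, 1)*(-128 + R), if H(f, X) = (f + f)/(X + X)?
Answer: 2259/2 ≈ 1129.5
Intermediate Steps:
Y = -15 (Y = -5*3 = -15)
j(n) = n
H(f, X) = f/X (H(f, X) = (2*f)/((2*X)) = (2*f)*(1/(2*X)) = f/X)
R = 5/2 (R = -6 + (7² - 15)/4 = -6 + (49 - 15)/4 = -6 + (¼)*34 = -6 + 17/2 = 5/2 ≈ 2.5000)
H(-9, 1)*(-128 + R) = (-9/1)*(-128 + 5/2) = -9*1*(-251/2) = -9*(-251/2) = 2259/2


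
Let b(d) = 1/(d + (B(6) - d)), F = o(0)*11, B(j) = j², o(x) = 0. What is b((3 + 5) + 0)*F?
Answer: 0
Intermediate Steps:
F = 0 (F = 0*11 = 0)
b(d) = 1/36 (b(d) = 1/(d + (6² - d)) = 1/(d + (36 - d)) = 1/36)
b((3 + 5) + 0)*F = (1/36)*0 = 0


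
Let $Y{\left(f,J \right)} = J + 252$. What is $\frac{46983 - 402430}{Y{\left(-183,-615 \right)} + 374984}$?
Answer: $- \frac{355447}{374621} \approx -0.94882$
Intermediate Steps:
$Y{\left(f,J \right)} = 252 + J$
$\frac{46983 - 402430}{Y{\left(-183,-615 \right)} + 374984} = \frac{46983 - 402430}{\left(252 - 615\right) + 374984} = - \frac{355447}{-363 + 374984} = - \frac{355447}{374621}$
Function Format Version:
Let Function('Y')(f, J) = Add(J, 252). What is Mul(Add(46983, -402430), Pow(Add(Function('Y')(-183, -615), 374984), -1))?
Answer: Rational(-355447, 374621) ≈ -0.94882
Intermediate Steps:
Function('Y')(f, J) = Add(252, J)
Mul(Add(46983, -402430), Pow(Add(Function('Y')(-183, -615), 374984), -1)) = Mul(Add(46983, -402430), Pow(Add(Add(252, -615), 374984), -1)) = Mul(-355447, Pow(Add(-363, 374984), -1)) = Mul(-355447, Pow(374621, -1)) = Mul(-355447, Rational(1, 374621)) = Rational(-355447, 374621)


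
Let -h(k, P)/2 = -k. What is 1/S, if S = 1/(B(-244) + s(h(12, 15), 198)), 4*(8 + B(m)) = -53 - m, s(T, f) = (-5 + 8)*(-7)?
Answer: 75/4 ≈ 18.750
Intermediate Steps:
h(k, P) = 2*k (h(k, P) = -(-2)*k = 2*k)
s(T, f) = -21 (s(T, f) = 3*(-7) = -21)
B(m) = -85/4 - m/4 (B(m) = -8 + (-53 - m)/4 = -8 + (-53/4 - m/4) = -85/4 - m/4)
S = 4/75 (S = 1/((-85/4 - 1/4*(-244)) - 21) = 1/((-85/4 + 61) - 21) = 1/(159/4 - 21) = 1/(75/4) = 4/75 ≈ 0.053333)
1/S = 1/(4/75) = 75/4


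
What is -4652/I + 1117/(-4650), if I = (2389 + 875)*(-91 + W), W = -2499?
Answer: -78510151/327583200 ≈ -0.23966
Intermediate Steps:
I = -8453760 (I = (2389 + 875)*(-91 - 2499) = 3264*(-2590) = -8453760)
-4652/I + 1117/(-4650) = -4652/(-8453760) + 1117/(-4650) = -4652*(-1/8453760) + 1117*(-1/4650) = 1163/2113440 - 1117/4650 = -78510151/327583200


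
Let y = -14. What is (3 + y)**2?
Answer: 121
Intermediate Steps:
(3 + y)**2 = (3 - 14)**2 = (-11)**2 = 121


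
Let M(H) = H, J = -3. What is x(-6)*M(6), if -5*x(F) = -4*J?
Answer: -72/5 ≈ -14.400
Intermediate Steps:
x(F) = -12/5 (x(F) = -(-4)*(-3)/5 = -1/5*12 = -12/5)
x(-6)*M(6) = -12/5*6 = -72/5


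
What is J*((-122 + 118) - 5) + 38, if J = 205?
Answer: -1807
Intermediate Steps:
J*((-122 + 118) - 5) + 38 = 205*((-122 + 118) - 5) + 38 = 205*(-4 - 5) + 38 = 205*(-9) + 38 = -1845 + 38 = -1807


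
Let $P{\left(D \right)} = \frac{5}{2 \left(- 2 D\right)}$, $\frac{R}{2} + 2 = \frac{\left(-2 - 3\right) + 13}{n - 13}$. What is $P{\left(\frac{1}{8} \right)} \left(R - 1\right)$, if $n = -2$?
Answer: $\frac{182}{3} \approx 60.667$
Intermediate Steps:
$R = - \frac{76}{15}$ ($R = -4 + 2 \frac{\left(-2 - 3\right) + 13}{-2 - 13} = -4 + 2 \frac{\left(-2 - 3\right) + 13}{-15} = -4 + 2 \left(-5 + 13\right) \left(- \frac{1}{15}\right) = -4 + 2 \cdot 8 \left(- \frac{1}{15}\right) = -4 + 2 \left(- \frac{8}{15}\right) = -4 - \frac{16}{15} = - \frac{76}{15} \approx -5.0667$)
$P{\left(D \right)} = - \frac{5}{4 D}$ ($P{\left(D \right)} = \frac{5}{\left(-4\right) D} = 5 \left(- \frac{1}{4 D}\right) = - \frac{5}{4 D}$)
$P{\left(\frac{1}{8} \right)} \left(R - 1\right) = - \frac{5}{4 \cdot \frac{1}{8}} \left(- \frac{76}{15} - 1\right) = - \frac{5 \frac{1}{\frac{1}{8}}}{4} \left(- \frac{91}{15}\right) = \left(- \frac{5}{4}\right) 8 \left(- \frac{91}{15}\right) = \left(-10\right) \left(- \frac{91}{15}\right) = \frac{182}{3}$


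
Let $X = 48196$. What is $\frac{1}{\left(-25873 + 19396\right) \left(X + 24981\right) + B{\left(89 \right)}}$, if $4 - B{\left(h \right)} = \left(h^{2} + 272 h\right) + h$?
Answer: $- \frac{1}{473999643} \approx -2.1097 \cdot 10^{-9}$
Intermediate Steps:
$B{\left(h \right)} = 4 - h^{2} - 273 h$ ($B{\left(h \right)} = 4 - \left(\left(h^{2} + 272 h\right) + h\right) = 4 - \left(h^{2} + 273 h\right) = 4 - h^{2} - 273 h$)
$\frac{1}{\left(-25873 + 19396\right) \left(X + 24981\right) + B{\left(89 \right)}} = \frac{1}{\left(-25873 + 19396\right) \left(48196 + 24981\right) - 32214} = \frac{1}{\left(-6477\right) 73177 - 32214} = \frac{1}{-473967429 - 32214} = \frac{1}{-473999643} = - \frac{1}{473999643}$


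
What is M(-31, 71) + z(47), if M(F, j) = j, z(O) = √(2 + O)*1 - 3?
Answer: 75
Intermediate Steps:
z(O) = -3 + √(2 + O) (z(O) = √(2 + O) - 3 = -3 + √(2 + O))
M(-31, 71) + z(47) = 71 + (-3 + √(2 + 47)) = 71 + (-3 + √49) = 71 + (-3 + 7) = 71 + 4 = 75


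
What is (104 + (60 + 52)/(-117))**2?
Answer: 145347136/13689 ≈ 10618.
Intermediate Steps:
(104 + (60 + 52)/(-117))**2 = (104 + 112*(-1/117))**2 = (104 - 112/117)**2 = (12056/117)**2 = 145347136/13689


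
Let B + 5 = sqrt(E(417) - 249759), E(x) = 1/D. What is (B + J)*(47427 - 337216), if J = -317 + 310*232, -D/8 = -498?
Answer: -20748312822 - 289789*I*sqrt(247764923895)/996 ≈ -2.0748e+10 - 1.4482e+8*I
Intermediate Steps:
D = 3984 (D = -8*(-498) = 3984)
E(x) = 1/3984
J = 71603 (J = -317 + 71920 = 71603)
B = -5 + I*sqrt(247764923895)/996 (B = -5 + sqrt(1/3984 - 249759) = -5 + sqrt(-995039855/3984) = -5 + I*sqrt(247764923895)/996 ≈ -5.0 + 499.76*I)
(B + J)*(47427 - 337216) = ((-5 + I*sqrt(247764923895)/996) + 71603)*(47427 - 337216) = (71598 + I*sqrt(247764923895)/996)*(-289789) = -20748312822 - 289789*I*sqrt(247764923895)/996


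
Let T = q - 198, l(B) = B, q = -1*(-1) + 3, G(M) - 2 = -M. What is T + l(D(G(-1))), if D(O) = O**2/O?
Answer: -191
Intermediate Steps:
G(M) = 2 - M
D(O) = O
q = 4 (q = 1 + 3 = 4)
T = -194 (T = 4 - 198 = -194)
T + l(D(G(-1))) = -194 + (2 - 1*(-1)) = -194 + (2 + 1) = -194 + 3 = -191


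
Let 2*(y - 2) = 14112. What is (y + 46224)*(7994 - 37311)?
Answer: -1562068394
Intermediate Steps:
y = 7058 (y = 2 + (1/2)*14112 = 2 + 7056 = 7058)
(y + 46224)*(7994 - 37311) = (7058 + 46224)*(7994 - 37311) = 53282*(-29317) = -1562068394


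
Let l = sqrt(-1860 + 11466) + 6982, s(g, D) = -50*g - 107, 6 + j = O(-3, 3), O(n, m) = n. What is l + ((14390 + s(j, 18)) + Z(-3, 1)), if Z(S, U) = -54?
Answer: 21661 + sqrt(9606) ≈ 21759.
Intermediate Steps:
j = -9 (j = -6 - 3 = -9)
s(g, D) = -107 - 50*g
l = 6982 + sqrt(9606) (l = sqrt(9606) + 6982 = 6982 + sqrt(9606) ≈ 7080.0)
l + ((14390 + s(j, 18)) + Z(-3, 1)) = (6982 + sqrt(9606)) + ((14390 + (-107 - 50*(-9))) - 54) = (6982 + sqrt(9606)) + ((14390 + (-107 + 450)) - 54) = (6982 + sqrt(9606)) + ((14390 + 343) - 54) = (6982 + sqrt(9606)) + (14733 - 54) = (6982 + sqrt(9606)) + 14679 = 21661 + sqrt(9606)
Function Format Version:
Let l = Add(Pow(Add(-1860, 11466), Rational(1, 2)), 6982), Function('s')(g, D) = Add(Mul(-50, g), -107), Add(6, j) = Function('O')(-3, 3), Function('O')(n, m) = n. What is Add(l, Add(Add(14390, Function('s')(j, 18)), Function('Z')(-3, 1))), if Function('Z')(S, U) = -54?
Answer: Add(21661, Pow(9606, Rational(1, 2))) ≈ 21759.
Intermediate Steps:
j = -9 (j = Add(-6, -3) = -9)
Function('s')(g, D) = Add(-107, Mul(-50, g))
l = Add(6982, Pow(9606, Rational(1, 2))) (l = Add(Pow(9606, Rational(1, 2)), 6982) = Add(6982, Pow(9606, Rational(1, 2))) ≈ 7080.0)
Add(l, Add(Add(14390, Function('s')(j, 18)), Function('Z')(-3, 1))) = Add(Add(6982, Pow(9606, Rational(1, 2))), Add(Add(14390, Add(-107, Mul(-50, -9))), -54)) = Add(Add(6982, Pow(9606, Rational(1, 2))), Add(Add(14390, Add(-107, 450)), -54)) = Add(Add(6982, Pow(9606, Rational(1, 2))), Add(Add(14390, 343), -54)) = Add(Add(6982, Pow(9606, Rational(1, 2))), Add(14733, -54)) = Add(Add(6982, Pow(9606, Rational(1, 2))), 14679) = Add(21661, Pow(9606, Rational(1, 2)))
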